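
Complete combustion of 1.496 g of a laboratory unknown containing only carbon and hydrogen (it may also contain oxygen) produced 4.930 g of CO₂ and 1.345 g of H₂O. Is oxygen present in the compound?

mol C = 4.930 g CO₂ ÷ 44.009 g/mol = 0.11202 mol
mol H = 2 × 1.345 g H₂O ÷ 18.015 g/mol = 0.14932 mol
C and H together account for 1.4960 g — essentially the entire 1.496 g sample — so the compound contains no oxygen.

no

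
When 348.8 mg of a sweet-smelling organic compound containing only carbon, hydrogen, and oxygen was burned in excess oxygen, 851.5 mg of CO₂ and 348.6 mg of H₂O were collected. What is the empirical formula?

C4H8O

mol C = 0.8515 g CO₂ ÷ 44.009 g/mol = 0.019348 mol
mol H = 2 × 0.3486 g H₂O ÷ 18.015 g/mol = 0.038701 mol
mass O = 0.3488 − (0.23239 + 0.039011) = 0.077397 g → mol O = 0.077397 ÷ 15.999 = 0.0048376 mol
Divide by the smallest (0.0048376 mol): C 4.000, H 8.000, O 1.000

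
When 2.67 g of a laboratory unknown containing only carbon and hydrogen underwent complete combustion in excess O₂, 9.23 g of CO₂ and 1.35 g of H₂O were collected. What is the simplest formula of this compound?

C7H5

mol C = 9.23 g CO₂ ÷ 44.009 g/mol = 0.2097 mol
mol H = 2 × 1.35 g H₂O ÷ 18.015 g/mol = 0.1499 mol
Divide by the smallest (0.1499 mol): C 1.399, H 1.000
Multiplying each by 5 gives whole numbers: C 7.00, H 5.00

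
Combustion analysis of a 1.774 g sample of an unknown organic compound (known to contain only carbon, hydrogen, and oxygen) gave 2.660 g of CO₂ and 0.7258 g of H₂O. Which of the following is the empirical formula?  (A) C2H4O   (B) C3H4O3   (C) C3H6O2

(B) C3H4O3

mol C = 2.660 g CO₂ ÷ 44.009 g/mol = 0.060442 mol
mol H = 2 × 0.7258 g H₂O ÷ 18.015 g/mol = 0.080577 mol
mass O = 1.774 − (0.72597 + 0.081222) = 0.96681 g → mol O = 0.96681 ÷ 15.999 = 0.060429 mol
Divide by the smallest (0.060429 mol): C 1.000, H 1.333, O 1.000
Multiplying each by 3 gives whole numbers: C 3.00, H 4.00, O 3.00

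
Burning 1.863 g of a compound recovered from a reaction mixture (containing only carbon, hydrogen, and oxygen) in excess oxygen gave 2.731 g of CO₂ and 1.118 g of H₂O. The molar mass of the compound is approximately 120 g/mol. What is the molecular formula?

C4H8O4

mol C = 2.731 g CO₂ ÷ 44.009 g/mol = 0.062055 mol
mol H = 2 × 1.118 g H₂O ÷ 18.015 g/mol = 0.12412 mol
mass O = 1.863 − (0.74535 + 0.12511) = 0.99254 g → mol O = 0.99254 ÷ 15.999 = 0.062038 mol
Divide by the smallest (0.062038 mol): C 1.000, H 2.001, O 1.000
Empirical formula: CH2O
Empirical-formula mass = 30.03 g/mol; 120 ÷ 30.03 ≈ 4, so the molecular formula is C4H8O4.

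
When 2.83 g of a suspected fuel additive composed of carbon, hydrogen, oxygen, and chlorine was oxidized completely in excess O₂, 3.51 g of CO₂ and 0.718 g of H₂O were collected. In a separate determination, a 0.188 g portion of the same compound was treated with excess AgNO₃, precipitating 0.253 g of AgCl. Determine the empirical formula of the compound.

C3H3ClO2

mol C = 3.51 g CO₂ ÷ 44.009 g/mol = 0.07976 mol
mol H = 2 × 0.718 g H₂O ÷ 18.015 g/mol = 0.07971 mol
From the AgCl data: mol Cl per gram of compound = (0.253 ÷ 143.318) ÷ 0.188 = 0.009390 mol/g, so in the 2.83 g combustion sample mol Cl = 0.02657 mol
mass O = 2.83 − (0.9580 + 0.08035 + 0.9420) = 0.8497 g → mol O = 0.8497 ÷ 15.999 = 0.05311 mol
Divide by the smallest (0.02657 mol): C 3.001, H 3.000, Cl 1.000, O 1.999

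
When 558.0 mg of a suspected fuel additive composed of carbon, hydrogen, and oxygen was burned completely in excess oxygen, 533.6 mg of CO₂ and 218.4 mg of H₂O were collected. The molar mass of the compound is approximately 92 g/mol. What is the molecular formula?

C2H4O4

mol C = 0.5336 g CO₂ ÷ 44.009 g/mol = 0.012125 mol
mol H = 2 × 0.2184 g H₂O ÷ 18.015 g/mol = 0.024246 mol
mass O = 0.5580 − (0.14563 + 0.024440) = 0.38793 g → mol O = 0.38793 ÷ 15.999 = 0.024247 mol
Divide by the smallest (0.012125 mol): C 1.000, H 2.000, O 2.000
Empirical formula: CH2O2
Empirical-formula mass = 46.02 g/mol; 92 ÷ 46.02 ≈ 2, so the molecular formula is C2H4O4.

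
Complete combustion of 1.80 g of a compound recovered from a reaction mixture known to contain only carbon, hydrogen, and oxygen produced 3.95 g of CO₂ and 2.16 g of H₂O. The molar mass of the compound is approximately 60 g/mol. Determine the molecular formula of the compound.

C3H8O

mol C = 3.95 g CO₂ ÷ 44.009 g/mol = 0.08975 mol
mol H = 2 × 2.16 g H₂O ÷ 18.015 g/mol = 0.2398 mol
mass O = 1.80 − (1.078 + 0.2417) = 0.4802 g → mol O = 0.4802 ÷ 15.999 = 0.03002 mol
Divide by the smallest (0.03002 mol): C 2.990, H 7.989, O 1.000
Empirical formula: C3H8O
Empirical-formula mass = 60.10 g/mol; 60 ÷ 60.10 ≈ 1, so the molecular formula is C3H8O.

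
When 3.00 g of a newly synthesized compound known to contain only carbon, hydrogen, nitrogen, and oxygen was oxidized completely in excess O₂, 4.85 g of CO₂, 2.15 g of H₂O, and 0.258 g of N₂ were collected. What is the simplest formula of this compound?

mol C = 4.85 g CO₂ ÷ 44.009 g/mol = 0.1102 mol
mol H = 2 × 2.15 g H₂O ÷ 18.015 g/mol = 0.2387 mol
mol N = 2 × 0.258 g N₂ ÷ 28.014 g/mol = 0.01842 mol
mass O = 3.00 − (1.324 + 0.2406 + 0.2580) = 1.178 g → mol O = 1.178 ÷ 15.999 = 0.07361 mol
Divide by the smallest (0.01842 mol): C 5.983, H 12.959, N 1.000, O 3.996

C6H13NO4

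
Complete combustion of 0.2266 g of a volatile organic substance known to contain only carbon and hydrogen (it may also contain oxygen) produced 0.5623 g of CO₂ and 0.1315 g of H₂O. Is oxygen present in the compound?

mol C = 0.5623 g CO₂ ÷ 44.009 g/mol = 0.012777 mol
mol H = 2 × 0.1315 g H₂O ÷ 18.015 g/mol = 0.014599 mol
C and H account for only 0.16818 g of the 0.2266 g sample; the remaining 0.058421 g must be oxygen.

yes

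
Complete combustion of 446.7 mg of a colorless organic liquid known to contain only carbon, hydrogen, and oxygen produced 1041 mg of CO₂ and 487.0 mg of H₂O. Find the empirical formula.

mol C = 1.041 g CO₂ ÷ 44.009 g/mol = 0.023654 mol
mol H = 2 × 0.4870 g H₂O ÷ 18.015 g/mol = 0.054066 mol
mass O = 0.4467 − (0.28411 + 0.054499) = 0.10809 g → mol O = 0.10809 ÷ 15.999 = 0.0067561 mol
Divide by the smallest (0.0067561 mol): C 3.501, H 8.003, O 1.000
Multiplying each by 2 gives whole numbers: C 7.00, H 16.01, O 2.00

C7H16O2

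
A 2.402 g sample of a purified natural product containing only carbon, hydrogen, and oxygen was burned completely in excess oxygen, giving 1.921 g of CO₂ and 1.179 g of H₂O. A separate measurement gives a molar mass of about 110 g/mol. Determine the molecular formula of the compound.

C2H6O5

mol C = 1.921 g CO₂ ÷ 44.009 g/mol = 0.043650 mol
mol H = 2 × 1.179 g H₂O ÷ 18.015 g/mol = 0.13089 mol
mass O = 2.402 − (0.52428 + 0.13194) = 1.7458 g → mol O = 1.7458 ÷ 15.999 = 0.10912 mol
Divide by the smallest (0.043650 mol): C 1.000, H 2.999, O 2.500
Multiplying each by 2 gives whole numbers: C 2.00, H 6.00, O 5.00
Empirical formula: C2H6O5
Empirical-formula mass = 110.06 g/mol; 110 ÷ 110.06 ≈ 1, so the molecular formula is C2H6O5.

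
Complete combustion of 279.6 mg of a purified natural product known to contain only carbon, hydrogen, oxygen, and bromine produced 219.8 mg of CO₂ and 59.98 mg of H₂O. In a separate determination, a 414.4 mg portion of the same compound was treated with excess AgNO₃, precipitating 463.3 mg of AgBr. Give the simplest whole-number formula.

mol C = 0.2198 g CO₂ ÷ 44.009 g/mol = 0.0049944 mol
mol H = 2 × 0.05998 g H₂O ÷ 18.015 g/mol = 0.0066589 mol
From the AgBr data: mol Br per gram of compound = (0.4633 ÷ 187.772) ÷ 0.4144 = 0.0059540 mol/g, so in the 0.2796 g combustion sample mol Br = 0.0016647 mol
mass O = 0.2796 − (0.059988 + 0.0067122 + 0.13302) = 0.079880 g → mol O = 0.079880 ÷ 15.999 = 0.0049928 mol
Divide by the smallest (0.0016647 mol): C 3.000, H 4.000, Br 1.000, O 2.999

C3H4BrO3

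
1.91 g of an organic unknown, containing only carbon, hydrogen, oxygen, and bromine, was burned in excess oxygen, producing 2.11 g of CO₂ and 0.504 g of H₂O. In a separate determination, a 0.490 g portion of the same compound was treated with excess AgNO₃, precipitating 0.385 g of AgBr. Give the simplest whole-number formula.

mol C = 2.11 g CO₂ ÷ 44.009 g/mol = 0.04794 mol
mol H = 2 × 0.504 g H₂O ÷ 18.015 g/mol = 0.05595 mol
From the AgBr data: mol Br per gram of compound = (0.385 ÷ 187.772) ÷ 0.490 = 0.004184 mol/g, so in the 1.91 g combustion sample mol Br = 0.007992 mol
mass O = 1.91 − (0.5759 + 0.05640 + 0.6386) = 0.6391 g → mol O = 0.6391 ÷ 15.999 = 0.03995 mol
Divide by the smallest (0.007992 mol): C 5.999, H 7.001, Br 1.000, O 4.998

C6H7BrO5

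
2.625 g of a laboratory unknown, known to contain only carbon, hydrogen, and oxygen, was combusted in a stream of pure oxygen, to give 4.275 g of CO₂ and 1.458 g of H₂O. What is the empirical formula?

C6H10O5

mol C = 4.275 g CO₂ ÷ 44.009 g/mol = 0.097139 mol
mol H = 2 × 1.458 g H₂O ÷ 18.015 g/mol = 0.16187 mol
mass O = 2.625 − (1.1667 + 0.16316) = 1.2951 g → mol O = 1.2951 ÷ 15.999 = 0.080949 mol
Divide by the smallest (0.080949 mol): C 1.200, H 2.000, O 1.000
Multiplying each by 5 gives whole numbers: C 6.00, H 10.00, O 5.00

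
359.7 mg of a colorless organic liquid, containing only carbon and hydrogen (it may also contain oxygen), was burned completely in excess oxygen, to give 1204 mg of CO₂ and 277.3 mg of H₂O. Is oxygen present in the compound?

mol C = 1.204 g CO₂ ÷ 44.009 g/mol = 0.027358 mol
mol H = 2 × 0.2773 g H₂O ÷ 18.015 g/mol = 0.030785 mol
C and H together account for 0.35963 g — essentially the entire 0.3597 g sample — so the compound contains no oxygen.

no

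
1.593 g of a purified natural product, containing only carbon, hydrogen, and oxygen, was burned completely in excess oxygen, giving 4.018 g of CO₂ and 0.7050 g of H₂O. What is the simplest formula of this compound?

mol C = 4.018 g CO₂ ÷ 44.009 g/mol = 0.091300 mol
mol H = 2 × 0.7050 g H₂O ÷ 18.015 g/mol = 0.078268 mol
mass O = 1.593 − (1.0966 + 0.078894) = 0.41751 g → mol O = 0.41751 ÷ 15.999 = 0.026096 mol
Divide by the smallest (0.026096 mol): C 3.499, H 2.999, O 1.000
Multiplying each by 2 gives whole numbers: C 7.00, H 6.00, O 2.00

C7H6O2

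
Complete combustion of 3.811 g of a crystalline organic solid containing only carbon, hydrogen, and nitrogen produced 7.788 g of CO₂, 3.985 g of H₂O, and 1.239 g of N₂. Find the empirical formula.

mol C = 7.788 g CO₂ ÷ 44.009 g/mol = 0.17696 mol
mol H = 2 × 3.985 g H₂O ÷ 18.015 g/mol = 0.44241 mol
mol N = 2 × 1.239 g N₂ ÷ 28.014 g/mol = 0.088456 mol
Divide by the smallest (0.088456 mol): C 2.001, H 5.001, N 1.000

C2H5N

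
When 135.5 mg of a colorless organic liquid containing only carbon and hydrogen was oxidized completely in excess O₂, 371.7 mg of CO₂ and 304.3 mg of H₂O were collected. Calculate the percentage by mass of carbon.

74.87%

mol C = 0.3717 g CO₂ ÷ 44.009 g/mol = 0.0084460 mol
mol H = 2 × 0.3043 g H₂O ÷ 18.015 g/mol = 0.033783 mol
mass % C = 0.10144 g ÷ 0.1355 g × 100%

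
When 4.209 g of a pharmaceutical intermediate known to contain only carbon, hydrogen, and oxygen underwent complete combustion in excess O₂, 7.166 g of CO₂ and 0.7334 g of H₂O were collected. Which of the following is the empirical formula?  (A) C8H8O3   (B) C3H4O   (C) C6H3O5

mol C = 7.166 g CO₂ ÷ 44.009 g/mol = 0.16283 mol
mol H = 2 × 0.7334 g H₂O ÷ 18.015 g/mol = 0.081421 mol
mass O = 4.209 − (1.9558 + 0.082072) = 2.1712 g → mol O = 2.1712 ÷ 15.999 = 0.13571 mol
Divide by the smallest (0.081421 mol): C 2.000, H 1.000, O 1.667
Multiplying each by 3 gives whole numbers: C 6.00, H 3.00, O 5.00

(C) C6H3O5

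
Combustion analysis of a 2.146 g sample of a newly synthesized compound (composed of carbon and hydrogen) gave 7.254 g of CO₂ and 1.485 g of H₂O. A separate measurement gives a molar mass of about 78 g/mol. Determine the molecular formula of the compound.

mol C = 7.254 g CO₂ ÷ 44.009 g/mol = 0.16483 mol
mol H = 2 × 1.485 g H₂O ÷ 18.015 g/mol = 0.16486 mol
Divide by the smallest (0.16483 mol): C 1.000, H 1.000
Empirical formula: CH
Empirical-formula mass = 13.02 g/mol; 78 ÷ 13.02 ≈ 6, so the molecular formula is C6H6.

C6H6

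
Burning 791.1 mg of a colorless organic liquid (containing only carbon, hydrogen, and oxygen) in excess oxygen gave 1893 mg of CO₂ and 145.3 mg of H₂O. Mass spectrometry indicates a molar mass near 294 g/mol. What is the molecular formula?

C16H6O6

mol C = 1.893 g CO₂ ÷ 44.009 g/mol = 0.043014 mol
mol H = 2 × 0.1453 g H₂O ÷ 18.015 g/mol = 0.016131 mol
mass O = 0.7911 − (0.51664 + 0.016260) = 0.25820 g → mol O = 0.25820 ÷ 15.999 = 0.016138 mol
Divide by the smallest (0.016131 mol): C 2.667, H 1.000, O 1.000
Multiplying each by 3 gives whole numbers: C 8.00, H 3.00, O 3.00
Empirical formula: C8H3O3
Empirical-formula mass = 147.11 g/mol; 294 ÷ 147.11 ≈ 2, so the molecular formula is C16H6O6.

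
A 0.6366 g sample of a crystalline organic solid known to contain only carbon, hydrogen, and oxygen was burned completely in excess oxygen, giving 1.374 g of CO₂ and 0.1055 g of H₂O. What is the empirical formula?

mol C = 1.374 g CO₂ ÷ 44.009 g/mol = 0.031221 mol
mol H = 2 × 0.1055 g H₂O ÷ 18.015 g/mol = 0.011712 mol
mass O = 0.6366 − (0.37499 + 0.011806) = 0.24980 g → mol O = 0.24980 ÷ 15.999 = 0.015613 mol
Divide by the smallest (0.011712 mol): C 2.666, H 1.000, O 1.333
Multiplying each by 3 gives whole numbers: C 8.00, H 3.00, O 4.00

C8H3O4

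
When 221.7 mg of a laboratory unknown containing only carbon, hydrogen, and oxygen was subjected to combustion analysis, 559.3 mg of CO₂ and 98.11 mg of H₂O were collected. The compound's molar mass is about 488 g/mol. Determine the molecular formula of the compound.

mol C = 0.5593 g CO₂ ÷ 44.009 g/mol = 0.012709 mol
mol H = 2 × 0.09811 g H₂O ÷ 18.015 g/mol = 0.010892 mol
mass O = 0.2217 − (0.15264 + 0.010979) = 0.058076 g → mol O = 0.058076 ÷ 15.999 = 0.0036300 mol
Divide by the smallest (0.0036300 mol): C 3.501, H 3.001, O 1.000
Multiplying each by 2 gives whole numbers: C 7.00, H 6.00, O 2.00
Empirical formula: C7H6O2
Empirical-formula mass = 122.12 g/mol; 488 ÷ 122.12 ≈ 4, so the molecular formula is C28H24O8.

C28H24O8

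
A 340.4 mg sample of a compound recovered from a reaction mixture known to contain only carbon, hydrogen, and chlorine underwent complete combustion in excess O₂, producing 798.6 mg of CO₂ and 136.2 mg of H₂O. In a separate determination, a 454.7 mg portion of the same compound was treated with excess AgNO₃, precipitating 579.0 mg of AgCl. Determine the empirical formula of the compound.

mol C = 0.7986 g CO₂ ÷ 44.009 g/mol = 0.018146 mol
mol H = 2 × 0.1362 g H₂O ÷ 18.015 g/mol = 0.015121 mol
From the AgCl data: mol Cl per gram of compound = (0.5790 ÷ 143.318) ÷ 0.4547 = 0.0088849 mol/g, so in the 0.3404 g combustion sample mol Cl = 0.0030244 mol
Divide by the smallest (0.0030244 mol): C 6.000, H 5.000, Cl 1.000

C6H5Cl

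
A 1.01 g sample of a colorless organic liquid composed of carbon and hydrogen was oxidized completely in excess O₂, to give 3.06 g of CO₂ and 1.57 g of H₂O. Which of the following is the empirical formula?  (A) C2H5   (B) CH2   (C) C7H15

mol C = 3.06 g CO₂ ÷ 44.009 g/mol = 0.06953 mol
mol H = 2 × 1.57 g H₂O ÷ 18.015 g/mol = 0.1743 mol
Divide by the smallest (0.06953 mol): C 1.000, H 2.507
Multiplying each by 2 gives whole numbers: C 2.00, H 5.01

(A) C2H5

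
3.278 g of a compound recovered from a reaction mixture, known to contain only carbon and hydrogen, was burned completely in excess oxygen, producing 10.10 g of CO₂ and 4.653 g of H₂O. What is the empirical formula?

C4H9

mol C = 10.10 g CO₂ ÷ 44.009 g/mol = 0.22950 mol
mol H = 2 × 4.653 g H₂O ÷ 18.015 g/mol = 0.51657 mol
Divide by the smallest (0.22950 mol): C 1.000, H 2.251
Multiplying each by 4 gives whole numbers: C 4.00, H 9.00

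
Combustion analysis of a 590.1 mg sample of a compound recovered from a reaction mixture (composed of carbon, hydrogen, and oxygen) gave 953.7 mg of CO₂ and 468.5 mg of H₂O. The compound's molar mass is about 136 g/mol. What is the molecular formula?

mol C = 0.9537 g CO₂ ÷ 44.009 g/mol = 0.021671 mol
mol H = 2 × 0.4685 g H₂O ÷ 18.015 g/mol = 0.052012 mol
mass O = 0.5901 − (0.26029 + 0.052428) = 0.27739 g → mol O = 0.27739 ÷ 15.999 = 0.017338 mol
Divide by the smallest (0.017338 mol): C 1.250, H 3.000, O 1.000
Multiplying each by 4 gives whole numbers: C 5.00, H 12.00, O 4.00
Empirical formula: C5H12O4
Empirical-formula mass = 136.15 g/mol; 136 ÷ 136.15 ≈ 1, so the molecular formula is C5H12O4.

C5H12O4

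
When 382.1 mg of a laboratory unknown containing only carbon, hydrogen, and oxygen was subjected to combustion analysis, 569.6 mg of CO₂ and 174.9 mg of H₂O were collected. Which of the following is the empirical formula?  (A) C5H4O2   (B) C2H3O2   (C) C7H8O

mol C = 0.5696 g CO₂ ÷ 44.009 g/mol = 0.012943 mol
mol H = 2 × 0.1749 g H₂O ÷ 18.015 g/mol = 0.019417 mol
mass O = 0.3821 − (0.15546 + 0.019572) = 0.20707 g → mol O = 0.20707 ÷ 15.999 = 0.012943 mol
Divide by the smallest (0.012943 mol): C 1.000, H 1.500, O 1.000
Multiplying each by 2 gives whole numbers: C 2.00, H 3.00, O 2.00

(B) C2H3O2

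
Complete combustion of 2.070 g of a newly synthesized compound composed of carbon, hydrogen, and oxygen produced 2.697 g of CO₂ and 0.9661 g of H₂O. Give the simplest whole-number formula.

C4H7O5

mol C = 2.697 g CO₂ ÷ 44.009 g/mol = 0.061283 mol
mol H = 2 × 0.9661 g H₂O ÷ 18.015 g/mol = 0.10726 mol
mass O = 2.070 − (0.73607 + 0.10811) = 1.2258 g → mol O = 1.2258 ÷ 15.999 = 0.076618 mol
Divide by the smallest (0.061283 mol): C 1.000, H 1.750, O 1.250
Multiplying each by 4 gives whole numbers: C 4.00, H 7.00, O 5.00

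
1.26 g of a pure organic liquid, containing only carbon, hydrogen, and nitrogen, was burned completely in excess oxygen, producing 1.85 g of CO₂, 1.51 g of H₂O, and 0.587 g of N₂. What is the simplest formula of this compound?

CH4N

mol C = 1.85 g CO₂ ÷ 44.009 g/mol = 0.04204 mol
mol H = 2 × 1.51 g H₂O ÷ 18.015 g/mol = 0.1676 mol
mol N = 2 × 0.587 g N₂ ÷ 28.014 g/mol = 0.04191 mol
Divide by the smallest (0.04191 mol): C 1.003, H 4.000, N 1.000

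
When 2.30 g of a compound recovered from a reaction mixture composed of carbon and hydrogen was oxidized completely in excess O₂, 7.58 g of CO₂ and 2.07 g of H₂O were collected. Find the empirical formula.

mol C = 7.58 g CO₂ ÷ 44.009 g/mol = 0.1722 mol
mol H = 2 × 2.07 g H₂O ÷ 18.015 g/mol = 0.2298 mol
Divide by the smallest (0.1722 mol): C 1.000, H 1.334
Multiplying each by 3 gives whole numbers: C 3.00, H 4.00

C3H4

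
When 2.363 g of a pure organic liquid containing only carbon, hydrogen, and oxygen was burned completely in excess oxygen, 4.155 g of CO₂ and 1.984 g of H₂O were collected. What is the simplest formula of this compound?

C3H7O2

mol C = 4.155 g CO₂ ÷ 44.009 g/mol = 0.094413 mol
mol H = 2 × 1.984 g H₂O ÷ 18.015 g/mol = 0.22026 mol
mass O = 2.363 − (1.1340 + 0.22202) = 1.0070 g → mol O = 1.0070 ÷ 15.999 = 0.062941 mol
Divide by the smallest (0.062941 mol): C 1.500, H 3.499, O 1.000
Multiplying each by 2 gives whole numbers: C 3.00, H 7.00, O 2.00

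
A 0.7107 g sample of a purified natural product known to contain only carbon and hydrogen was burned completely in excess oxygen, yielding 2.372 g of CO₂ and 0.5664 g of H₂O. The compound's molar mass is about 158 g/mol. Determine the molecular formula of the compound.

C12H14

mol C = 2.372 g CO₂ ÷ 44.009 g/mol = 0.053898 mol
mol H = 2 × 0.5664 g H₂O ÷ 18.015 g/mol = 0.062881 mol
Divide by the smallest (0.053898 mol): C 1.000, H 1.167
Multiplying each by 6 gives whole numbers: C 6.00, H 7.00
Empirical formula: C6H7
Empirical-formula mass = 79.12 g/mol; 158 ÷ 79.12 ≈ 2, so the molecular formula is C12H14.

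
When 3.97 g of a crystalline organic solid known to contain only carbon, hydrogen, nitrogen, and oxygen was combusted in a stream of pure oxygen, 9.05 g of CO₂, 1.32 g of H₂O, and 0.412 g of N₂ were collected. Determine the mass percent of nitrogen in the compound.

10.4%

mol C = 9.05 g CO₂ ÷ 44.009 g/mol = 0.2056 mol
mol H = 2 × 1.32 g H₂O ÷ 18.015 g/mol = 0.1465 mol
mol N = 2 × 0.412 g N₂ ÷ 28.014 g/mol = 0.02941 mol
mass O = 3.97 − (2.470 + 0.1477 + 0.4120) = 0.9403 g → mol O = 0.9403 ÷ 15.999 = 0.05878 mol
mass % N = 0.4120 g ÷ 3.97 g × 100%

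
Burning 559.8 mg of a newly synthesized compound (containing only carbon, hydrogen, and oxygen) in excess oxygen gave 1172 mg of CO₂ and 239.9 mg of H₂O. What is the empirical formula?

C2H2O

mol C = 1.172 g CO₂ ÷ 44.009 g/mol = 0.026631 mol
mol H = 2 × 0.2399 g H₂O ÷ 18.015 g/mol = 0.026633 mol
mass O = 0.5598 − (0.31986 + 0.026846) = 0.21309 g → mol O = 0.21309 ÷ 15.999 = 0.013319 mol
Divide by the smallest (0.013319 mol): C 1.999, H 2.000, O 1.000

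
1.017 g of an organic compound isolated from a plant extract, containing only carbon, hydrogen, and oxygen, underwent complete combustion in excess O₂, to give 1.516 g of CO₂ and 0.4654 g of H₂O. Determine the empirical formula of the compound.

C2H3O2

mol C = 1.516 g CO₂ ÷ 44.009 g/mol = 0.034447 mol
mol H = 2 × 0.4654 g H₂O ÷ 18.015 g/mol = 0.051668 mol
mass O = 1.017 − (0.41375 + 0.052081) = 0.55117 g → mol O = 0.55117 ÷ 15.999 = 0.034450 mol
Divide by the smallest (0.034447 mol): C 1.000, H 1.500, O 1.000
Multiplying each by 2 gives whole numbers: C 2.00, H 3.00, O 2.00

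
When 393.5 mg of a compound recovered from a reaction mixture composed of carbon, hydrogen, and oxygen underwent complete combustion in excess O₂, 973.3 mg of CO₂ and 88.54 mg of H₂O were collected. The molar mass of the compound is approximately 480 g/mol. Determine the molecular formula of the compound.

mol C = 0.9733 g CO₂ ÷ 44.009 g/mol = 0.022116 mol
mol H = 2 × 0.08854 g H₂O ÷ 18.015 g/mol = 0.0098296 mol
mass O = 0.3935 − (0.26563 + 0.0099082) = 0.11796 g → mol O = 0.11796 ÷ 15.999 = 0.0073728 mol
Divide by the smallest (0.0073728 mol): C 3.000, H 1.333, O 1.000
Multiplying each by 3 gives whole numbers: C 9.00, H 4.00, O 3.00
Empirical formula: C9H4O3
Empirical-formula mass = 160.13 g/mol; 480 ÷ 160.13 ≈ 3, so the molecular formula is C27H12O9.

C27H12O9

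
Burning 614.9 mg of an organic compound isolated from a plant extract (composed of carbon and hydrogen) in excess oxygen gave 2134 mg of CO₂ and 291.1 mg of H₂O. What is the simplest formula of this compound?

C3H2

mol C = 2.134 g CO₂ ÷ 44.009 g/mol = 0.048490 mol
mol H = 2 × 0.2911 g H₂O ÷ 18.015 g/mol = 0.032318 mol
Divide by the smallest (0.032318 mol): C 1.500, H 1.000
Multiplying each by 2 gives whole numbers: C 3.00, H 2.00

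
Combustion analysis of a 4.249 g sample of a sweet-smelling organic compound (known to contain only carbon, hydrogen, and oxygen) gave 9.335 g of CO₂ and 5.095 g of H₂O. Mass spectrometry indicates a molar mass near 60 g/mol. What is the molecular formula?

C3H8O

mol C = 9.335 g CO₂ ÷ 44.009 g/mol = 0.21212 mol
mol H = 2 × 5.095 g H₂O ÷ 18.015 g/mol = 0.56564 mol
mass O = 4.249 − (2.5477 + 0.57016) = 1.1311 g → mol O = 1.1311 ÷ 15.999 = 0.070699 mol
Divide by the smallest (0.070699 mol): C 3.000, H 8.001, O 1.000
Empirical formula: C3H8O
Empirical-formula mass = 60.10 g/mol; 60 ÷ 60.10 ≈ 1, so the molecular formula is C3H8O.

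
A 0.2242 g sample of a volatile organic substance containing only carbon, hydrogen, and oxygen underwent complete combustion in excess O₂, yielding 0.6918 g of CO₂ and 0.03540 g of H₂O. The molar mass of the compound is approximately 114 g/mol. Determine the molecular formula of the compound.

C8H2O

mol C = 0.6918 g CO₂ ÷ 44.009 g/mol = 0.015720 mol
mol H = 2 × 0.03540 g H₂O ÷ 18.015 g/mol = 0.0039301 mol
mass O = 0.2242 − (0.18881 + 0.0039615) = 0.031431 g → mol O = 0.031431 ÷ 15.999 = 0.0019646 mol
Divide by the smallest (0.0019646 mol): C 8.001, H 2.000, O 1.000
Empirical formula: C8H2O
Empirical-formula mass = 114.10 g/mol; 114 ÷ 114.10 ≈ 1, so the molecular formula is C8H2O.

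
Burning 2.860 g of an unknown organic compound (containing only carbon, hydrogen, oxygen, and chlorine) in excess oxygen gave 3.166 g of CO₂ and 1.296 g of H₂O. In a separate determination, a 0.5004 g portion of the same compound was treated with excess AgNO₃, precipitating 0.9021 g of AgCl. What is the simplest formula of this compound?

C2H4ClO

mol C = 3.166 g CO₂ ÷ 44.009 g/mol = 0.071940 mol
mol H = 2 × 1.296 g H₂O ÷ 18.015 g/mol = 0.14388 mol
From the AgCl data: mol Cl per gram of compound = (0.9021 ÷ 143.318) ÷ 0.5004 = 0.012579 mol/g, so in the 2.860 g combustion sample mol Cl = 0.035975 mol
mass O = 2.860 − (0.86407 + 0.14503 + 1.2753) = 0.57558 g → mol O = 0.57558 ÷ 15.999 = 0.035976 mol
Divide by the smallest (0.035975 mol): C 2.000, H 3.999, Cl 1.000, O 1.000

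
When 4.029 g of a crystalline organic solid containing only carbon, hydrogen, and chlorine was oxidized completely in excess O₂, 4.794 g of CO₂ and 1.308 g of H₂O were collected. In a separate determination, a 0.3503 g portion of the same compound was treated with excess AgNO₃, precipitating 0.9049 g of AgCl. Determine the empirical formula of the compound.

mol C = 4.794 g CO₂ ÷ 44.009 g/mol = 0.10893 mol
mol H = 2 × 1.308 g H₂O ÷ 18.015 g/mol = 0.14521 mol
From the AgCl data: mol Cl per gram of compound = (0.9049 ÷ 143.318) ÷ 0.3503 = 0.018024 mol/g, so in the 4.029 g combustion sample mol Cl = 0.072620 mol
Divide by the smallest (0.072620 mol): C 1.500, H 2.000, Cl 1.000
Multiplying each by 2 gives whole numbers: C 3.00, H 4.00, Cl 2.00

C3H4Cl2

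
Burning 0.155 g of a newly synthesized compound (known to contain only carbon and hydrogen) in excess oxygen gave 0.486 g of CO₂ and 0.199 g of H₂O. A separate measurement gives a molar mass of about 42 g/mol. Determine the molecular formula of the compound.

C3H6

mol C = 0.486 g CO₂ ÷ 44.009 g/mol = 0.01104 mol
mol H = 2 × 0.199 g H₂O ÷ 18.015 g/mol = 0.02209 mol
Divide by the smallest (0.01104 mol): C 1.000, H 2.001
Empirical formula: CH2
Empirical-formula mass = 14.03 g/mol; 42 ÷ 14.03 ≈ 3, so the molecular formula is C3H6.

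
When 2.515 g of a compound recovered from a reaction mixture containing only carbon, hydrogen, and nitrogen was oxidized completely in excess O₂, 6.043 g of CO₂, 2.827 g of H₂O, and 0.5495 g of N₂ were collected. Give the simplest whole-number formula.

mol C = 6.043 g CO₂ ÷ 44.009 g/mol = 0.13731 mol
mol H = 2 × 2.827 g H₂O ÷ 18.015 g/mol = 0.31385 mol
mol N = 2 × 0.5495 g N₂ ÷ 28.014 g/mol = 0.039230 mol
Divide by the smallest (0.039230 mol): C 3.500, H 8.000, N 1.000
Multiplying each by 2 gives whole numbers: C 7.00, H 16.00, N 2.00

C7H16N2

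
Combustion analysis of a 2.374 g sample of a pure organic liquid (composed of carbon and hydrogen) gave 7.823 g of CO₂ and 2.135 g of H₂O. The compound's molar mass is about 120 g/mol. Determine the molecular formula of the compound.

mol C = 7.823 g CO₂ ÷ 44.009 g/mol = 0.17776 mol
mol H = 2 × 2.135 g H₂O ÷ 18.015 g/mol = 0.23702 mol
Divide by the smallest (0.17776 mol): C 1.000, H 1.333
Multiplying each by 3 gives whole numbers: C 3.00, H 4.00
Empirical formula: C3H4
Empirical-formula mass = 40.06 g/mol; 120 ÷ 40.06 ≈ 3, so the molecular formula is C9H12.

C9H12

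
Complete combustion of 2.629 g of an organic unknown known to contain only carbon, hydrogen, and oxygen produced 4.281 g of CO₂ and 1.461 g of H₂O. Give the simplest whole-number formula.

mol C = 4.281 g CO₂ ÷ 44.009 g/mol = 0.097276 mol
mol H = 2 × 1.461 g H₂O ÷ 18.015 g/mol = 0.16220 mol
mass O = 2.629 − (1.1684 + 0.16350) = 1.2971 g → mol O = 1.2971 ÷ 15.999 = 0.081076 mol
Divide by the smallest (0.081076 mol): C 1.200, H 2.001, O 1.000
Multiplying each by 5 gives whole numbers: C 6.00, H 10.00, O 5.00

C6H10O5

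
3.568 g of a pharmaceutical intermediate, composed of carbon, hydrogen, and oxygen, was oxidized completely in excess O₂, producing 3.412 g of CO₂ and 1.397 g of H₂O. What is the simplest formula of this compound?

CH2O2

mol C = 3.412 g CO₂ ÷ 44.009 g/mol = 0.077530 mol
mol H = 2 × 1.397 g H₂O ÷ 18.015 g/mol = 0.15509 mol
mass O = 3.568 − (0.93121 + 0.15633) = 2.4805 g → mol O = 2.4805 ÷ 15.999 = 0.15504 mol
Divide by the smallest (0.077530 mol): C 1.000, H 2.000, O 2.000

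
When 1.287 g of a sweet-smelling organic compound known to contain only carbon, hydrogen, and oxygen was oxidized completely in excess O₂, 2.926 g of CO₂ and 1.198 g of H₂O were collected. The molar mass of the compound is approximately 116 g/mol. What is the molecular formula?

mol C = 2.926 g CO₂ ÷ 44.009 g/mol = 0.066486 mol
mol H = 2 × 1.198 g H₂O ÷ 18.015 g/mol = 0.13300 mol
mass O = 1.287 − (0.79857 + 0.13406) = 0.35437 g → mol O = 0.35437 ÷ 15.999 = 0.022149 mol
Divide by the smallest (0.022149 mol): C 3.002, H 6.005, O 1.000
Empirical formula: C3H6O
Empirical-formula mass = 58.08 g/mol; 116 ÷ 58.08 ≈ 2, so the molecular formula is C6H12O2.

C6H12O2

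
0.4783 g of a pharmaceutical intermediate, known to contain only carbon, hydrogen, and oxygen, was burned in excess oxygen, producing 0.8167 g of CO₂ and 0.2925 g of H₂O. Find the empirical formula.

C4H7O3

mol C = 0.8167 g CO₂ ÷ 44.009 g/mol = 0.018558 mol
mol H = 2 × 0.2925 g H₂O ÷ 18.015 g/mol = 0.032473 mol
mass O = 0.4783 − (0.22289 + 0.032733) = 0.22267 g → mol O = 0.22267 ÷ 15.999 = 0.013918 mol
Divide by the smallest (0.013918 mol): C 1.333, H 2.333, O 1.000
Multiplying each by 3 gives whole numbers: C 4.00, H 7.00, O 3.00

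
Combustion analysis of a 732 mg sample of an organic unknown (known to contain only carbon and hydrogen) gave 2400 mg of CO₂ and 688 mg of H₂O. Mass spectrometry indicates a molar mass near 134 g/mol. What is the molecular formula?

C10H14

mol C = 2.40 g CO₂ ÷ 44.009 g/mol = 0.05453 mol
mol H = 2 × 0.688 g H₂O ÷ 18.015 g/mol = 0.07638 mol
Divide by the smallest (0.05453 mol): C 1.000, H 1.401
Multiplying each by 5 gives whole numbers: C 5.00, H 7.00
Empirical formula: C5H7
Empirical-formula mass = 67.11 g/mol; 134 ÷ 67.11 ≈ 2, so the molecular formula is C10H14.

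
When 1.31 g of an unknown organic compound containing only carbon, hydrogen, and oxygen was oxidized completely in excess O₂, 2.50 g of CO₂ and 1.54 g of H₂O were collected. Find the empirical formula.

C2H6O

mol C = 2.50 g CO₂ ÷ 44.009 g/mol = 0.05681 mol
mol H = 2 × 1.54 g H₂O ÷ 18.015 g/mol = 0.1710 mol
mass O = 1.31 − (0.6823 + 0.1723) = 0.4554 g → mol O = 0.4554 ÷ 15.999 = 0.02846 mol
Divide by the smallest (0.02846 mol): C 1.996, H 6.007, O 1.000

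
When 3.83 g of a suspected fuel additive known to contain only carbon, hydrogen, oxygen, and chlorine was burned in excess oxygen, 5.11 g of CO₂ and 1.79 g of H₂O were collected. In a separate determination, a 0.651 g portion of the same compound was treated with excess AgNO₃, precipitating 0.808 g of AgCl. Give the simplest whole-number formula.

mol C = 5.11 g CO₂ ÷ 44.009 g/mol = 0.1161 mol
mol H = 2 × 1.79 g H₂O ÷ 18.015 g/mol = 0.1987 mol
From the AgCl data: mol Cl per gram of compound = (0.808 ÷ 143.318) ÷ 0.651 = 0.008660 mol/g, so in the 3.83 g combustion sample mol Cl = 0.03317 mol
mass O = 3.83 − (1.395 + 0.2003 + 1.176) = 1.059 g → mol O = 1.059 ÷ 15.999 = 0.06621 mol
Divide by the smallest (0.03317 mol): C 3.501, H 5.991, Cl 1.000, O 1.996
Multiplying each by 2 gives whole numbers: C 7.00, H 11.98, Cl 2.00, O 3.99

C7H12Cl2O4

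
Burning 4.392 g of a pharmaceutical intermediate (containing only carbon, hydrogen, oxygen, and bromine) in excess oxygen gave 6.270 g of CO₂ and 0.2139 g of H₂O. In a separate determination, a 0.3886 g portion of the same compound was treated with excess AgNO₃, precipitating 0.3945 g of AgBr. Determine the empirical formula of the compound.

mol C = 6.270 g CO₂ ÷ 44.009 g/mol = 0.14247 mol
mol H = 2 × 0.2139 g H₂O ÷ 18.015 g/mol = 0.023747 mol
From the AgBr data: mol Br per gram of compound = (0.3945 ÷ 187.772) ÷ 0.3886 = 0.0054065 mol/g, so in the 4.392 g combustion sample mol Br = 0.023745 mol
mass O = 4.392 − (1.7112 + 0.023937 + 1.8973) = 0.75951 g → mol O = 0.75951 ÷ 15.999 = 0.047472 mol
Divide by the smallest (0.023745 mol): C 6.000, H 1.000, Br 1.000, O 1.999

C6HBrO2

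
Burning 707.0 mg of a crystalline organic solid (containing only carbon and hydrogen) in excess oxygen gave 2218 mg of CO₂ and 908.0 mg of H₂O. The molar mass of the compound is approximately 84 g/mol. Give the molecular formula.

C6H12

mol C = 2.218 g CO₂ ÷ 44.009 g/mol = 0.050399 mol
mol H = 2 × 0.9080 g H₂O ÷ 18.015 g/mol = 0.10080 mol
Divide by the smallest (0.050399 mol): C 1.000, H 2.000
Empirical formula: CH2
Empirical-formula mass = 14.03 g/mol; 84 ÷ 14.03 ≈ 6, so the molecular formula is C6H12.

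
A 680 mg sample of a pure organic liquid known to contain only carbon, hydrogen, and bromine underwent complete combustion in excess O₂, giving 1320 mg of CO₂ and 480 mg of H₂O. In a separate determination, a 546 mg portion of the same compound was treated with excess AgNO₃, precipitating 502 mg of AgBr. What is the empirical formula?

mol C = 1.32 g CO₂ ÷ 44.009 g/mol = 0.02999 mol
mol H = 2 × 0.480 g H₂O ÷ 18.015 g/mol = 0.05329 mol
From the AgBr data: mol Br per gram of compound = (0.502 ÷ 187.772) ÷ 0.546 = 0.004896 mol/g, so in the 0.680 g combustion sample mol Br = 0.003330 mol
Divide by the smallest (0.003330 mol): C 9.008, H 16.005, Br 1.000

C9H16Br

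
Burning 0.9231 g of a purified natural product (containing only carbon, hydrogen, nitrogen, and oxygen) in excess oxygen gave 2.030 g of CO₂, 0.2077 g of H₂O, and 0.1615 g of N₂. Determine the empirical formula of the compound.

mol C = 2.030 g CO₂ ÷ 44.009 g/mol = 0.046127 mol
mol H = 2 × 0.2077 g H₂O ÷ 18.015 g/mol = 0.023059 mol
mol N = 2 × 0.1615 g N₂ ÷ 28.014 g/mol = 0.011530 mol
mass O = 0.9231 − (0.55403 + 0.023243 + 0.16150) = 0.18433 g → mol O = 0.18433 ÷ 15.999 = 0.011521 mol
Divide by the smallest (0.011521 mol): C 4.004, H 2.001, N 1.001, O 1.000

C4H2NO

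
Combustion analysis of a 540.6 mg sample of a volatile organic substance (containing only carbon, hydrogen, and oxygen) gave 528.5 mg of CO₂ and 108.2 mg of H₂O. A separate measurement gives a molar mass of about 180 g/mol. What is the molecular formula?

mol C = 0.5285 g CO₂ ÷ 44.009 g/mol = 0.012009 mol
mol H = 2 × 0.1082 g H₂O ÷ 18.015 g/mol = 0.012012 mol
mass O = 0.5406 − (0.14424 + 0.012108) = 0.38425 g → mol O = 0.38425 ÷ 15.999 = 0.024017 mol
Divide by the smallest (0.012009 mol): C 1.000, H 1.000, O 2.000
Empirical formula: CHO2
Empirical-formula mass = 45.02 g/mol; 180 ÷ 45.02 ≈ 4, so the molecular formula is C4H4O8.

C4H4O8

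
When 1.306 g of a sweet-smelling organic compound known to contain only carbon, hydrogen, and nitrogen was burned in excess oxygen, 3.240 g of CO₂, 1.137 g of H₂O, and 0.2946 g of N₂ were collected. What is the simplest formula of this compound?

mol C = 3.240 g CO₂ ÷ 44.009 g/mol = 0.073621 mol
mol H = 2 × 1.137 g H₂O ÷ 18.015 g/mol = 0.12623 mol
mol N = 2 × 0.2946 g N₂ ÷ 28.014 g/mol = 0.021032 mol
Divide by the smallest (0.021032 mol): C 3.500, H 6.002, N 1.000
Multiplying each by 2 gives whole numbers: C 7.00, H 12.00, N 2.00

C7H12N2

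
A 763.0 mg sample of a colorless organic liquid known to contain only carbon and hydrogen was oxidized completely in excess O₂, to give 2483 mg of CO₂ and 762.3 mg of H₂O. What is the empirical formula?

C2H3

mol C = 2.483 g CO₂ ÷ 44.009 g/mol = 0.056420 mol
mol H = 2 × 0.7623 g H₂O ÷ 18.015 g/mol = 0.084629 mol
Divide by the smallest (0.056420 mol): C 1.000, H 1.500
Multiplying each by 2 gives whole numbers: C 2.00, H 3.00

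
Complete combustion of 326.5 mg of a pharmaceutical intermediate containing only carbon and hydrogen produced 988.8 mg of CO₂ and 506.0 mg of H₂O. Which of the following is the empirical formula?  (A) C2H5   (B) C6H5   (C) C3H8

mol C = 0.9888 g CO₂ ÷ 44.009 g/mol = 0.022468 mol
mol H = 2 × 0.5060 g H₂O ÷ 18.015 g/mol = 0.056175 mol
Divide by the smallest (0.022468 mol): C 1.000, H 2.500
Multiplying each by 2 gives whole numbers: C 2.00, H 5.00

(A) C2H5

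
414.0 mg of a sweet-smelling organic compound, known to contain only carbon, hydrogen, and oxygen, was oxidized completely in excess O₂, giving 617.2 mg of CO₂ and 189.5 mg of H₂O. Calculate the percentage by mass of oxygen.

mol C = 0.6172 g CO₂ ÷ 44.009 g/mol = 0.014024 mol
mol H = 2 × 0.1895 g H₂O ÷ 18.015 g/mol = 0.021038 mol
mass O = 0.4140 − (0.16845 + 0.021206) = 0.22435 g → mol O = 0.22435 ÷ 15.999 = 0.014023 mol
mass % O = 0.22435 g ÷ 0.4140 g × 100%

54.19%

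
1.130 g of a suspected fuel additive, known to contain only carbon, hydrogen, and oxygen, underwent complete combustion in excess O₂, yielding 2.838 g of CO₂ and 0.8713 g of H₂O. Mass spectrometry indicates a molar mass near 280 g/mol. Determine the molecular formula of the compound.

C16H24O4

mol C = 2.838 g CO₂ ÷ 44.009 g/mol = 0.064487 mol
mol H = 2 × 0.8713 g H₂O ÷ 18.015 g/mol = 0.096731 mol
mass O = 1.130 − (0.77455 + 0.097504) = 0.25794 g → mol O = 0.25794 ÷ 15.999 = 0.016123 mol
Divide by the smallest (0.016123 mol): C 4.000, H 6.000, O 1.000
Empirical formula: C4H6O
Empirical-formula mass = 70.09 g/mol; 280 ÷ 70.09 ≈ 4, so the molecular formula is C16H24O4.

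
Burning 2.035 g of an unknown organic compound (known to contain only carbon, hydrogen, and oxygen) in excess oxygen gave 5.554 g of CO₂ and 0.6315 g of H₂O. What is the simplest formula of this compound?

C9H5O2

mol C = 5.554 g CO₂ ÷ 44.009 g/mol = 0.12620 mol
mol H = 2 × 0.6315 g H₂O ÷ 18.015 g/mol = 0.070108 mol
mass O = 2.035 − (1.5158 + 0.070669) = 0.44853 g → mol O = 0.44853 ÷ 15.999 = 0.028035 mol
Divide by the smallest (0.028035 mol): C 4.502, H 2.501, O 1.000
Multiplying each by 2 gives whole numbers: C 9.00, H 5.00, O 2.00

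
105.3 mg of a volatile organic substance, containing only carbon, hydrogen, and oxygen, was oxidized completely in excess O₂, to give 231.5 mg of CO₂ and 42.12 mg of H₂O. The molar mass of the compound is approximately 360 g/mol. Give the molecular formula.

C18H16O8

mol C = 0.2315 g CO₂ ÷ 44.009 g/mol = 0.0052603 mol
mol H = 2 × 0.04212 g H₂O ÷ 18.015 g/mol = 0.0046761 mol
mass O = 0.1053 − (0.063181 + 0.0047135) = 0.037405 g → mol O = 0.037405 ÷ 15.999 = 0.0023380 mol
Divide by the smallest (0.0023380 mol): C 2.250, H 2.000, O 1.000
Multiplying each by 4 gives whole numbers: C 9.00, H 8.00, O 4.00
Empirical formula: C9H8O4
Empirical-formula mass = 180.16 g/mol; 360 ÷ 180.16 ≈ 2, so the molecular formula is C18H16O8.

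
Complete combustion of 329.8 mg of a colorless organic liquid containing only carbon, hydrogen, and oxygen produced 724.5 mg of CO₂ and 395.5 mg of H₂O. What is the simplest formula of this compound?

C3H8O

mol C = 0.7245 g CO₂ ÷ 44.009 g/mol = 0.016463 mol
mol H = 2 × 0.3955 g H₂O ÷ 18.015 g/mol = 0.043908 mol
mass O = 0.3298 − (0.19773 + 0.044259) = 0.087809 g → mol O = 0.087809 ÷ 15.999 = 0.0054884 mol
Divide by the smallest (0.0054884 mol): C 3.000, H 8.000, O 1.000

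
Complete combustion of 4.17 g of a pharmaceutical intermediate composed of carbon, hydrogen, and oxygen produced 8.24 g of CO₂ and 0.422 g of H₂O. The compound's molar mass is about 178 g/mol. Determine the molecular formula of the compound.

mol C = 8.24 g CO₂ ÷ 44.009 g/mol = 0.1872 mol
mol H = 2 × 0.422 g H₂O ÷ 18.015 g/mol = 0.04685 mol
mass O = 4.17 − (2.249 + 0.04722) = 1.874 g → mol O = 1.874 ÷ 15.999 = 0.1171 mol
Divide by the smallest (0.04685 mol): C 3.996, H 1.000, O 2.500
Multiplying each by 2 gives whole numbers: C 7.99, H 2.00, O 5.00
Empirical formula: C8H2O5
Empirical-formula mass = 178.10 g/mol; 178 ÷ 178.10 ≈ 1, so the molecular formula is C8H2O5.

C8H2O5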